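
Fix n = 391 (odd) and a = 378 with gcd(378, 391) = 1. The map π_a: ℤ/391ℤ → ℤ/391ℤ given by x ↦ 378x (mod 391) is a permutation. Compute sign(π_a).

-1

Trace 106: π^k(106) = [106, 186, 319, 154, 344, 220, 268] for k=0..6.
Cycle type of π: 44×8 + 22 + 4×4 + 1; total 14 cycles.
14 cycles on 391: each ℓ→(−1)^(ℓ−1), product (−1)^377 = -1.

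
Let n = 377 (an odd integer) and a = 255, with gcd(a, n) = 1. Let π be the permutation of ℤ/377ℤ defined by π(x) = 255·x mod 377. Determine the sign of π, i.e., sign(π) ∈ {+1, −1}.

Start at x=1: 1 → 255 → 181 → 161 → 339 → 112 → 285 → … (one orbit).
Cycle lengths of π_255 on ℤ/377ℤ: [28, 28, 28, 28, 28, 28, 28, 28, 28, 28, 28, 28, 7, 7, 7, 7, 4, 4, 4, 1]; 20 cycles in total.
With 20 cycles on 377 points, sign = (−1)^{377−20} = -1.
Zolotarev: (255|377) = -1, matching the cycle-count sign.

-1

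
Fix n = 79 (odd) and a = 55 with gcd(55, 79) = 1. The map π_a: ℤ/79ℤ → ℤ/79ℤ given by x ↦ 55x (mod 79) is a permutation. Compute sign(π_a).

Orbit of 23 under x↦55x: [23, 1, 55]… (length divides ord_79(55)).
Decompose π into cycles: lengths [3, 3, 3, 3, 3, 3, 3, 3, 3, 3, 3, 3, 3, 3, 3, 3, 3, 3, 3, 3, 3, 3, 3, 3, 3, 3, 1] (27 cycles, including the fixed point 0).
With 27 cycles on 79 points, sign = (−1)^{79−27} = +1.
The Jacobi symbol (55|79) = +1 (Zolotarev) agrees.

+1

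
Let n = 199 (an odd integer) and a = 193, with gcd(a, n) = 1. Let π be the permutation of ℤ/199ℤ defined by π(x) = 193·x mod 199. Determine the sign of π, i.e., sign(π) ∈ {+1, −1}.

+1

Start at x=112: 112 → 124 → 52 → 86 → 81 → 111 → 130 → … (one orbit).
Cycle lengths of π_193 on ℤ/199ℤ: [99, 99, 1]; 3 cycles in total.
199 − 3 = 196 transpositions; sign(π) = (−1)^196 = +1.
(193|199)_J = +1 (Zolotarev's lemma cross-check).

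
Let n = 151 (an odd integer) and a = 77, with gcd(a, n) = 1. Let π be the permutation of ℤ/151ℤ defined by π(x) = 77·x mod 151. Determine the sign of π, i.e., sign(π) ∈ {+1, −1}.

-1

Orbit of 106 under x↦77x: [106, 8, 12, 18, 27, 116, 23]… (length divides ord_151(77)).
π_77 has 2 disjoint cycles with lengths [150, 1] on {0,…,150}.
Σ(ℓ_i−1) = 151−2 = 149; sign = (−1)^149 = -1.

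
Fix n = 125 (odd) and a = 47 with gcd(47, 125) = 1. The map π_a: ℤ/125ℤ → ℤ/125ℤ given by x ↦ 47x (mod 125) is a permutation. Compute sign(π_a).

-1

Orbit of 42 under x↦47x: [42, 99, 28, 66, 102, 44, 68]… (length divides ord_125(47)).
4 cycles of lengths [100, 20, 4, 1].
4 cycles on 125: each ℓ→(−1)^(ℓ−1), product (−1)^121 = -1.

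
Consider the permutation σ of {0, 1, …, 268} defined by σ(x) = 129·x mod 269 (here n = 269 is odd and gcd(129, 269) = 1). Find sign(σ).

-1

Trace 74: π^k(74) = [74, 131, 221, 264, 162, 185, 193] for k=0..6.
The orbit structure of x ↦ 129x mod 269: 2 orbits of sizes [268, 1].
2 cycles on 269: each ℓ→(−1)^(ℓ−1), product (−1)^267 = -1.
Zolotarev: (129|269) = -1, matching the cycle-count sign.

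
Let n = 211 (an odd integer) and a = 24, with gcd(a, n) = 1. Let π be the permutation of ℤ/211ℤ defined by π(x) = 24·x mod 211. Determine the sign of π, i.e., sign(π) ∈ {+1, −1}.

+1

Trace 44: π^k(44) = [44, 1, 24, 154, 109, 84, 117] for k=0..6.
Decompose π into cycles: lengths [105, 105, 1] (3 cycles, including the fixed point 0).
211 − 3 = 208 transpositions; sign(π) = (−1)^208 = +1.
Check: (24/211) = +1 by Zolotarev.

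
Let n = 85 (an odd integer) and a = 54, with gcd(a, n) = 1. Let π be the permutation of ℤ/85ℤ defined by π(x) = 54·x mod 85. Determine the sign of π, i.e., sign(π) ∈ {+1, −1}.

Trace 54: π^k(54) = [54, 26, 44, 81, 39, 66, 79] for k=0..6.
Cycle type of π: 16×5 + 2×2 + 1; total 8 cycles.
Σ(ℓ_i−1) = 85−8 = 77; sign = (−1)^77 = -1.

-1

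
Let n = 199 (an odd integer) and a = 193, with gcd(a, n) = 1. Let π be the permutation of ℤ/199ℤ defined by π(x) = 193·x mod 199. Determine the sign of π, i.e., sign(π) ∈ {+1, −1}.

Orbit of 155 under x↦193x: [155, 65, 8, 151, 89, 63, 20]… (length divides ord_199(193)).
Decompose π into cycles: lengths [99, 99, 1] (3 cycles, including the fixed point 0).
sign(π) = (−1)^{n − #cycles} = (−1)^{199−3} = (−1)^196 = +1.

+1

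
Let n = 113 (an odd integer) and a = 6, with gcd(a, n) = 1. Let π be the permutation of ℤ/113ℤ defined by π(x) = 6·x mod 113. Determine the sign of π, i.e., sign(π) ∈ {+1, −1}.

Start at x=59: 59 → 15 → 90 → 88 → 76 → 4 → 24 → … (one orbit).
π_6 has 2 disjoint cycles with lengths [112, 1] on {0,…,112}.
2 cycles on 113: each ℓ→(−1)^(ℓ−1), product (−1)^111 = -1.
Via Zolotarev, sign(π_{6}) = (6|113) = -1.

-1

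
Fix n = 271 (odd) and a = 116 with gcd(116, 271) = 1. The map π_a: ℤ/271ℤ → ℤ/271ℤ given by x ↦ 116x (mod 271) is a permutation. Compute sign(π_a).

Trace 108: π^k(108) = [108, 62, 146, 134, 97, 141, 96] for k=0..6.
The orbit structure of x ↦ 116x mod 271: 2 orbits of sizes [270, 1].
2 cycles on 271: each ℓ→(−1)^(ℓ−1), product (−1)^269 = -1.

-1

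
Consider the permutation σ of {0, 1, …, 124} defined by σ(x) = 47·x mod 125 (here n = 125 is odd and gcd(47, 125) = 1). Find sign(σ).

-1

Trace 51: π^k(51) = [51, 22, 34, 98, 106, 107, 29] for k=0..6.
Cycle type of π: 100 + 20 + 4 + 1; total 4 cycles.
With 4 cycles on 125 points, sign = (−1)^{125−4} = -1.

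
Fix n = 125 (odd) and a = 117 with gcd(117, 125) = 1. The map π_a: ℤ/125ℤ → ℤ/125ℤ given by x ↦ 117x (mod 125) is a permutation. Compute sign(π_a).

-1

Start at x=64: 64 → 113 → 96 → 107 → 19 → 98 → 91 → … (one orbit).
4 cycles of lengths [100, 20, 4, 1].
4 cycles on 125: each ℓ→(−1)^(ℓ−1), product (−1)^121 = -1.
(117|125)_J = -1 (Zolotarev's lemma cross-check).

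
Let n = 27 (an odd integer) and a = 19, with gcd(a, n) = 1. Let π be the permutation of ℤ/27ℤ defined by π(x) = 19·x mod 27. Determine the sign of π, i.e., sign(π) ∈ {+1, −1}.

+1

Trace 19: π^k(19) = [19, 10, 1] for k=0..2.
π_19 has 15 disjoint cycles with lengths [3, 3, 3, 3, 3, 3, 1, 1, 1, 1, 1, 1, 1, 1, 1] on {0,…,26}.
sign(π) = (−1)^{n − #cycles} = (−1)^{27−15} = (−1)^12 = +1.
Check: (19/27) = +1 by Zolotarev.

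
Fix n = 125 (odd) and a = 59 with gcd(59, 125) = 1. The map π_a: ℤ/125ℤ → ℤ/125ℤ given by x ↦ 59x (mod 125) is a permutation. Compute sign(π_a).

+1

Trace 36: π^k(36) = [36, 124, 66, 19, 121, 14, 76] for k=0..6.
Cycle lengths of π_59 on ℤ/125ℤ: [50, 50, 10, 10, 2, 2, 1]; 7 cycles in total.
n − c = 125 − 7 = 118; sign = (−1)^118 = +1.
The Jacobi symbol (59|125) = +1 (Zolotarev) agrees.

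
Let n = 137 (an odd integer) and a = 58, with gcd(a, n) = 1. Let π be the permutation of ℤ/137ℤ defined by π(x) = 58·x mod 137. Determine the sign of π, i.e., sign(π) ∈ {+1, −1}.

Start at x=84: 84 → 77 → 82 → 98 → 67 → 50 → 23 → … (one orbit).
2 cycles of lengths [136, 1].
n − c = 137 − 2 = 135; sign = (−1)^135 = -1.
Zolotarev: (58|137) = -1, matching the cycle-count sign.

-1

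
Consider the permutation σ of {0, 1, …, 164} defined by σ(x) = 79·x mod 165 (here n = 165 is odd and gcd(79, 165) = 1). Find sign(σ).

Orbit of 1 under x↦79x: [1, 79, 136, 19, 16, 109, 31]… (length divides ord_165(79)).
24 cycles of lengths [10, 10, 10, 10, 10, 10, 10, 10, 10, 10, 10, 10, 10, 10, 10, 2, 2, 2, 2, 2, 2, 1, 1, 1].
Σ(ℓ_i−1) = 165−24 = 141; sign = (−1)^141 = -1.
Check: (79/165) = -1 by Zolotarev.

-1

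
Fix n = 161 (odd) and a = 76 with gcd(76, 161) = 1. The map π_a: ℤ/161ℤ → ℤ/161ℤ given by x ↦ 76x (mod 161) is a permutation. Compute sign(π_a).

+1

Orbit of 29 under x↦76x: [29, 111, 64, 34, 8, 125, 1]… (length divides ord_161(76)).
11 cycles of lengths [22, 22, 22, 22, 22, 22, 22, 2, 2, 2, 1].
sign(π) = (−1)^{n − #cycles} = (−1)^{161−11} = (−1)^150 = +1.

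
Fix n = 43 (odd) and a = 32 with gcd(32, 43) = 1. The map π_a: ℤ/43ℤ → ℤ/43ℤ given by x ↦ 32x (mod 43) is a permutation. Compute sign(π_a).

-1

Start at x=39: 39 → 1 → 32 → 35 → 2 → 21 → 27 → … (one orbit).
Cycle type of π: 14×3 + 1; total 4 cycles.
sign(π) = (−1)^{n − #cycles} = (−1)^{43−4} = (−1)^39 = -1.
The Jacobi symbol (32|43) = -1 (Zolotarev) agrees.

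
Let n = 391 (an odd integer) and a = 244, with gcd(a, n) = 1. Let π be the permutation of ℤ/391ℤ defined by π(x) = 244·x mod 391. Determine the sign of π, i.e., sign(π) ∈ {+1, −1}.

+1

Orbit of 180 under x↦244x: [180, 128, 343, 18, 91, 308, 80]… (length divides ord_391(244)).
5 cycles of lengths [176, 176, 22, 16, 1].
5 cycles on 391: each ℓ→(−1)^(ℓ−1), product (−1)^386 = +1.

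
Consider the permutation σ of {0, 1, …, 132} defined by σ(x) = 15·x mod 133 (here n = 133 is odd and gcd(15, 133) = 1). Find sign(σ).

-1

Start at x=43: 43 → 113 → 99 → 22 → 64 → 29 → 36 → … (one orbit).
Cycle type of π: 18×7 + 1×7; total 14 cycles.
133 − 14 = 119 transpositions; sign(π) = (−1)^119 = -1.
Check: (15/133) = -1 by Zolotarev.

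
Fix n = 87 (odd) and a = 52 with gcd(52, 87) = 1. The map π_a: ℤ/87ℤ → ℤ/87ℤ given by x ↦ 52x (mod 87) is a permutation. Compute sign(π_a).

+1

Orbit of 25 under x↦52x: [25, 82, 1, 52, 7, 16, 49]… (length divides ord_87(52)).
Cycle lengths of π_52 on ℤ/87ℤ: [7, 7, 7, 7, 7, 7, 7, 7, 7, 7, 7, 7, 1, 1, 1]; 15 cycles in total.
15 cycles on 87: each ℓ→(−1)^(ℓ−1), product (−1)^72 = +1.
The Jacobi symbol (52|87) = +1 (Zolotarev) agrees.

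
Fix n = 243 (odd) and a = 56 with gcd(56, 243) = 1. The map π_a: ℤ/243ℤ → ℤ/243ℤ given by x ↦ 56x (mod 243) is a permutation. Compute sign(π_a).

-1

Orbit of 70 under x↦56x: [70, 32, 91, 236, 94, 161, 25]… (length divides ord_243(56)).
Cycle lengths of π_56 on ℤ/243ℤ: [162, 54, 18, 6, 2, 1]; 6 cycles in total.
n − c = 243 − 6 = 237; sign = (−1)^237 = -1.
(56|243)_J = -1 (Zolotarev's lemma cross-check).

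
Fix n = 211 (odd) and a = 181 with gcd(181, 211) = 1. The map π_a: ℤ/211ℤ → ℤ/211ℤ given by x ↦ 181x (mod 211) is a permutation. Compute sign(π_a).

Orbit of 108 under x↦181x: [108, 136, 140, 20, 33, 65, 160]… (length divides ord_211(181)).
Decompose π into cycles: lengths [210, 1] (2 cycles, including the fixed point 0).
2 cycles on 211: each ℓ→(−1)^(ℓ−1), product (−1)^209 = -1.
Check: (181/211) = -1 by Zolotarev.

-1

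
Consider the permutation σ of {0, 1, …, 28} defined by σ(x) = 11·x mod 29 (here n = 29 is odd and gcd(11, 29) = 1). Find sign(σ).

-1

Orbit of 19 under x↦11x: [19, 6, 8, 1, 11, 5, 26]… (length divides ord_29(11)).
The orbit structure of x ↦ 11x mod 29: 2 orbits of sizes [28, 1].
Σ(ℓ_i−1) = 29−2 = 27; sign = (−1)^27 = -1.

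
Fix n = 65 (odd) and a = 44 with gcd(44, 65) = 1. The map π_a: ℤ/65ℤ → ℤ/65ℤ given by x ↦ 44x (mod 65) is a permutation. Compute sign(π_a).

-1

Start at x=34: 34 → 1 → 44 → 51 → 34 (one orbit).
Cycle type of π: 4×15 + 2×2 + 1; total 18 cycles.
With 18 cycles on 65 points, sign = (−1)^{65−18} = -1.
Zolotarev: (44|65) = -1, matching the cycle-count sign.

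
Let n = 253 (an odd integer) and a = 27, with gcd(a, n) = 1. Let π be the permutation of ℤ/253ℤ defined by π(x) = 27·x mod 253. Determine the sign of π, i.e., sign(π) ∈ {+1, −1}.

+1

Trace 141: π^k(141) = [141, 12, 71, 146, 147, 174, 144] for k=0..6.
The orbit structure of x ↦ 27x mod 253: 9 orbits of sizes [55, 55, 55, 55, 11, 11, 5, 5, 1].
Σ(ℓ_i−1) = 253−9 = 244; sign = (−1)^244 = +1.
Check: (27/253) = +1 by Zolotarev.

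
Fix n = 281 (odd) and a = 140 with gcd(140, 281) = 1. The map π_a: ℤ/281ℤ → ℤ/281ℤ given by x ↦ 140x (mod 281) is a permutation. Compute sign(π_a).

Start at x=211: 211 → 35 → 123 → 79 → 101 → 90 → 236 → … (one orbit).
π_140 has 9 disjoint cycles with lengths [35, 35, 35, 35, 35, 35, 35, 35, 1] on {0,…,280}.
281 − 9 = 272 transpositions; sign(π) = (−1)^272 = +1.

+1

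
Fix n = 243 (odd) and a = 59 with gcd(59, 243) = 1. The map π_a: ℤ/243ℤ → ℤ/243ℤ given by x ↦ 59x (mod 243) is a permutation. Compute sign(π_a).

-1

Trace 98: π^k(98) = [98, 193, 209, 181, 230, 205, 188] for k=0..6.
Cycle type of π: 162 + 54 + 18 + 6 + 2 + 1; total 6 cycles.
sign(π) = (−1)^{n − #cycles} = (−1)^{243−6} = (−1)^237 = -1.
Zolotarev: (59|243) = -1, matching the cycle-count sign.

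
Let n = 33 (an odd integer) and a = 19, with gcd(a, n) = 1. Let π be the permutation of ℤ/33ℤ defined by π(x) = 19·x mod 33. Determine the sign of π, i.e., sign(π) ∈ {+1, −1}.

Start at x=31: 31 → 28 → 4 → 10 → 25 → 13 → 16 → … (one orbit).
Decompose π into cycles: lengths [10, 10, 10, 1, 1, 1] (6 cycles, including the fixed point 0).
sign(π) = (−1)^{n − #cycles} = (−1)^{33−6} = (−1)^27 = -1.

-1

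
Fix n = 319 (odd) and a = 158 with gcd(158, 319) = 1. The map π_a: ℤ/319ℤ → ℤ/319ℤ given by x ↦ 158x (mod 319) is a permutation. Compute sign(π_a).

Start at x=265: 265 → 81 → 38 → 262 → 245 → 111 → 312 → … (one orbit).
π_158 has 9 disjoint cycles with lengths [70, 70, 70, 70, 14, 14, 5, 5, 1] on {0,…,318}.
Σ(ℓ_i−1) = 319−9 = 310; sign = (−1)^310 = +1.

+1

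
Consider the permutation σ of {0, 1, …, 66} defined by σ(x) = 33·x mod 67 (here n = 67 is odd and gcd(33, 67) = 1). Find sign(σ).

Trace 25: π^k(25) = [25, 21, 23, 22, 56, 39, 14] for k=0..6.
Cycle lengths of π_33 on ℤ/67ℤ: [33, 33, 1]; 3 cycles in total.
sign(π) = (−1)^{n − #cycles} = (−1)^{67−3} = (−1)^64 = +1.
Zolotarev: (33|67) = +1, matching the cycle-count sign.

+1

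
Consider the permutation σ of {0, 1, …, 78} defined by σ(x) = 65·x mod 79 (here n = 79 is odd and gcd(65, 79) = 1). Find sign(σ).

+1

Trace 62: π^k(62) = [62, 1, 65, 38, 21, 22, 8] for k=0..6.
Decompose π into cycles: lengths [13, 13, 13, 13, 13, 13, 1] (7 cycles, including the fixed point 0).
With 7 cycles on 79 points, sign = (−1)^{79−7} = +1.
Check: (65/79) = +1 by Zolotarev.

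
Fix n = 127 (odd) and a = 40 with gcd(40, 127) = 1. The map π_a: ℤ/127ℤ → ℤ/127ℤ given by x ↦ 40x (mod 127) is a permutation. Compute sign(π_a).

-1

Orbit of 100 under x↦40x: [100, 63, 107, 89, 4, 33, 50]… (length divides ord_127(40)).
Cycle type of π: 42×3 + 1; total 4 cycles.
127 − 4 = 123 transpositions; sign(π) = (−1)^123 = -1.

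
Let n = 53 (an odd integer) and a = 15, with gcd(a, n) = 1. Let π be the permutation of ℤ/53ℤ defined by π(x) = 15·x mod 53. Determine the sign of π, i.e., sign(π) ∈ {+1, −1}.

Start at x=16: 16 → 28 → 49 → 46 → 1 → 15 → 13 → … (one orbit).
Cycle type of π: 13×4 + 1; total 5 cycles.
With 5 cycles on 53 points, sign = (−1)^{53−5} = +1.
(15|53)_J = +1 (Zolotarev's lemma cross-check).

+1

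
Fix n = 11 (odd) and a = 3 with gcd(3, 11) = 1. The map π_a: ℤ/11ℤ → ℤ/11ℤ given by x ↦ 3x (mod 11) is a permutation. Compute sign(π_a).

Trace 3: π^k(3) = [3, 9, 5, 4, 1] for k=0..4.
The orbit structure of x ↦ 3x mod 11: 3 orbits of sizes [5, 5, 1].
With 3 cycles on 11 points, sign = (−1)^{11−3} = +1.

+1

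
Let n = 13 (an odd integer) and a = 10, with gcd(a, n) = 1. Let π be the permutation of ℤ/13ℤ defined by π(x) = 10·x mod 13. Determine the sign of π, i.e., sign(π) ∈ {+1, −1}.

+1

Orbit of 4 under x↦10x: [4, 1, 10, 9, 12, 3]… (length divides ord_13(10)).
Cycle type of π: 6×2 + 1; total 3 cycles.
Σ(ℓ_i−1) = 13−3 = 10; sign = (−1)^10 = +1.
The Jacobi symbol (10|13) = +1 (Zolotarev) agrees.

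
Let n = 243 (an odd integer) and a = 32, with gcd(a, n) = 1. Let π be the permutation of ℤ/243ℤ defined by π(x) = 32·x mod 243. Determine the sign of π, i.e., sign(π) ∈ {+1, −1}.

Trace 89: π^k(89) = [89, 175, 11, 109, 86, 79, 98] for k=0..6.
π_32 has 6 disjoint cycles with lengths [162, 54, 18, 6, 2, 1] on {0,…,242}.
With 6 cycles on 243 points, sign = (−1)^{243−6} = -1.

-1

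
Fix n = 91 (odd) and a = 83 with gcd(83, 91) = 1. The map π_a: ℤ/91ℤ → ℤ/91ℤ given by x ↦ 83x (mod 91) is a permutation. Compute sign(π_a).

+1

Orbit of 83 under x↦83x: [83, 64, 34, 1]… (length divides ord_91(83)).
Decompose π into cycles: lengths [4, 4, 4, 4, 4, 4, 4, 4, 4, 4, 4, 4, 4, 4, 4, 4, 4, 4, 4, 4, 4, 2, 2, 2, 1] (25 cycles, including the fixed point 0).
25 cycles on 91: each ℓ→(−1)^(ℓ−1), product (−1)^66 = +1.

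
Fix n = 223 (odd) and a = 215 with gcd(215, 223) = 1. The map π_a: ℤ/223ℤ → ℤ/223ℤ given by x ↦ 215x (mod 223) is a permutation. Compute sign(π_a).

-1

Start at x=219: 219 → 32 → 190 → 41 → 118 → 171 → 193 → … (one orbit).
π_215 has 4 disjoint cycles with lengths [74, 74, 74, 1] on {0,…,222}.
Σ(ℓ_i−1) = 223−4 = 219; sign = (−1)^219 = -1.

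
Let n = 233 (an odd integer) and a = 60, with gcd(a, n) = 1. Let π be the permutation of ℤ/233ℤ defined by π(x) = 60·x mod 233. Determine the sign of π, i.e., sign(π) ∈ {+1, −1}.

Orbit of 161 under x↦60x: [161, 107, 129, 51, 31, 229, 226]… (length divides ord_233(60)).
The orbit structure of x ↦ 60x mod 233: 3 orbits of sizes [116, 116, 1].
With 3 cycles on 233 points, sign = (−1)^{233−3} = +1.
The Jacobi symbol (60|233) = +1 (Zolotarev) agrees.

+1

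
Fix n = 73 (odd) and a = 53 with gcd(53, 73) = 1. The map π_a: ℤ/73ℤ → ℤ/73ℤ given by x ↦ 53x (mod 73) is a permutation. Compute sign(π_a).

Trace 43: π^k(43) = [43, 16, 45, 49, 42, 36, 10] for k=0..6.
Cycle type of π: 72 + 1; total 2 cycles.
73 − 2 = 71 transpositions; sign(π) = (−1)^71 = -1.

-1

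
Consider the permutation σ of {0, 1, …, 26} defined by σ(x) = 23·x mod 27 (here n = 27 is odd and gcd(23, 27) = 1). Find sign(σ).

-1

Trace 10: π^k(10) = [10, 14, 25, 8, 22, 20, 1] for k=0..6.
The orbit structure of x ↦ 23x mod 27: 4 orbits of sizes [18, 6, 2, 1].
With 4 cycles on 27 points, sign = (−1)^{27−4} = -1.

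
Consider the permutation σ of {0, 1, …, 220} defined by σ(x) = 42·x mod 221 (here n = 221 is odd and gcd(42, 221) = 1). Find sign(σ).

+1

Orbit of 157 under x↦42x: [157, 185, 35, 144, 81, 87, 118]… (length divides ord_221(42)).
Cycle lengths of π_42 on ℤ/221ℤ: [24, 24, 24, 24, 24, 24, 24, 24, 8, 8, 3, 3, 3, 3, 1]; 15 cycles in total.
n − c = 221 − 15 = 206; sign = (−1)^206 = +1.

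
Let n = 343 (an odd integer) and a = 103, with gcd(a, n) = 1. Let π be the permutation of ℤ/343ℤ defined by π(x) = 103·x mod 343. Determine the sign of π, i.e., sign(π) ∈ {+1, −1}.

-1

Trace 313: π^k(313) = [313, 340, 34, 72, 213, 330, 33] for k=0..6.
Cycle type of π: 294 + 42 + 6 + 1; total 4 cycles.
Σ(ℓ_i−1) = 343−4 = 339; sign = (−1)^339 = -1.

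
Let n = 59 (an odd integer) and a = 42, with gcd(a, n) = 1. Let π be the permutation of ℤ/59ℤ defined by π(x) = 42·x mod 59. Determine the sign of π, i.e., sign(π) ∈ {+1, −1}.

-1

Orbit of 51 under x↦42x: [51, 18, 48, 10, 7, 58, 17]… (length divides ord_59(42)).
Decompose π into cycles: lengths [58, 1] (2 cycles, including the fixed point 0).
59 − 2 = 57 transpositions; sign(π) = (−1)^57 = -1.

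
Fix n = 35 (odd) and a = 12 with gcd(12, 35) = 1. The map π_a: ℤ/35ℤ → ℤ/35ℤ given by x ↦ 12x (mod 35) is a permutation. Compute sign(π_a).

Orbit of 3 under x↦12x: [3, 1, 12, 4, 13, 16, 17]… (length divides ord_35(12)).
π_12 has 5 disjoint cycles with lengths [12, 12, 6, 4, 1] on {0,…,34}.
35 − 5 = 30 transpositions; sign(π) = (−1)^30 = +1.
Zolotarev: (12|35) = +1, matching the cycle-count sign.

+1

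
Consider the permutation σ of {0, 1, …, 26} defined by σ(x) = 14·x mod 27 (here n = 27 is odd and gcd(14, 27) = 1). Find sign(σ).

-1

Trace 10: π^k(10) = [10, 5, 16, 8, 4, 2, 1] for k=0..6.
π_14 has 4 disjoint cycles with lengths [18, 6, 2, 1] on {0,…,26}.
4 cycles on 27: each ℓ→(−1)^(ℓ−1), product (−1)^23 = -1.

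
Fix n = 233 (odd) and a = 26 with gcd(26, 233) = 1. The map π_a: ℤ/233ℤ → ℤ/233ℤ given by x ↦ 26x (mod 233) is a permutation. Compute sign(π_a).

+1

Start at x=91: 91 → 36 → 4 → 104 → 141 → 171 → 19 → … (one orbit).
Cycle lengths of π_26 on ℤ/233ℤ: [116, 116, 1]; 3 cycles in total.
With 3 cycles on 233 points, sign = (−1)^{233−3} = +1.
Via Zolotarev, sign(π_{26}) = (26|233) = +1.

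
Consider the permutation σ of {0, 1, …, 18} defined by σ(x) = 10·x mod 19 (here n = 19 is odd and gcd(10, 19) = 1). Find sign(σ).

Start at x=12: 12 → 6 → 3 → 11 → 15 → 17 → 18 → … (one orbit).
Cycle type of π: 18 + 1; total 2 cycles.
sign(π) = (−1)^{n − #cycles} = (−1)^{19−2} = (−1)^17 = -1.
(10|19)_J = -1 (Zolotarev's lemma cross-check).

-1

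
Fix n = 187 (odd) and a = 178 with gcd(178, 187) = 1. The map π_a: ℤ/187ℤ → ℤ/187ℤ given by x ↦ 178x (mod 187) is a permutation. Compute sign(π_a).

Trace 81: π^k(81) = [81, 19, 16, 43, 174, 117, 69] for k=0..6.
Decompose π into cycles: lengths [40, 40, 40, 40, 10, 8, 8, 1] (8 cycles, including the fixed point 0).
Σ(ℓ_i−1) = 187−8 = 179; sign = (−1)^179 = -1.
Via Zolotarev, sign(π_{178}) = (178|187) = -1.

-1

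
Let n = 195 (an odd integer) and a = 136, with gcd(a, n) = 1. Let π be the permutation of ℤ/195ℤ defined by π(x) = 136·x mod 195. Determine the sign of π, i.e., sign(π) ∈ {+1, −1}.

Trace 61: π^k(61) = [61, 106, 181, 46, 16, 31, 121] for k=0..6.
π_136 has 30 disjoint cycles with lengths [12, 12, 12, 12, 12, 12, 12, 12, 12, 12, 12, 12, 12, 12, 12, 1, 1, 1, 1, 1, 1, 1, 1, 1, 1, 1, 1, 1, 1, 1] on {0,…,194}.
With 30 cycles on 195 points, sign = (−1)^{195−30} = -1.
(136|195)_J = -1 (Zolotarev's lemma cross-check).

-1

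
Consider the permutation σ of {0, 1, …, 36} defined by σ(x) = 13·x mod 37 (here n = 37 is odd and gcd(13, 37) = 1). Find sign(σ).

-1

Trace 8: π^k(8) = [8, 30, 20, 1, 13, 21, 14] for k=0..6.
2 cycles of lengths [36, 1].
n − c = 37 − 2 = 35; sign = (−1)^35 = -1.
The Jacobi symbol (13|37) = -1 (Zolotarev) agrees.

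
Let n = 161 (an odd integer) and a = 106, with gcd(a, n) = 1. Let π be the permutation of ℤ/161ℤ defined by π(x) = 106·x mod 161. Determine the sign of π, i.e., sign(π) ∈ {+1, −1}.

-1

Trace 106: π^k(106) = [106, 127, 99, 29, 15, 141, 134] for k=0..6.
Decompose π into cycles: lengths [22, 22, 22, 22, 22, 22, 22, 1, 1, 1, 1, 1, 1, 1] (14 cycles, including the fixed point 0).
sign(π) = (−1)^{n − #cycles} = (−1)^{161−14} = (−1)^147 = -1.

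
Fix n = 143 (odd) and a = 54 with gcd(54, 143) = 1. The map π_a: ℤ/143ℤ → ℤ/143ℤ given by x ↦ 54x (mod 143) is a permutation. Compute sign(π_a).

+1

Trace 54: π^k(54) = [54, 56, 21, 133, 32, 12, 76] for k=0..6.
Cycle lengths of π_54 on ℤ/143ℤ: [12, 12, 12, 12, 12, 12, 12, 12, 12, 12, 12, 2, 2, 2, 2, 2, 1]; 17 cycles in total.
Σ(ℓ_i−1) = 143−17 = 126; sign = (−1)^126 = +1.
Check: (54/143) = +1 by Zolotarev.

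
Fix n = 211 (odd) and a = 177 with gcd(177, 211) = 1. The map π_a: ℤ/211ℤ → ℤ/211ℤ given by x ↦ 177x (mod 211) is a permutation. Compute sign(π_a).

-1

Start at x=177: 177 → 101 → 153 → 73 → 50 → 199 → 197 → … (one orbit).
Decompose π into cycles: lengths [42, 42, 42, 42, 42, 1] (6 cycles, including the fixed point 0).
6 cycles on 211: each ℓ→(−1)^(ℓ−1), product (−1)^205 = -1.
Zolotarev: (177|211) = -1, matching the cycle-count sign.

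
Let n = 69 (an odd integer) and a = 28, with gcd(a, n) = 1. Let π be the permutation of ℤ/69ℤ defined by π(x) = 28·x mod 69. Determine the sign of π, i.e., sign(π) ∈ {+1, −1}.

Trace 19: π^k(19) = [19, 49, 61, 52, 7, 58, 37] for k=0..6.
The orbit structure of x ↦ 28x mod 69: 6 orbits of sizes [22, 22, 22, 1, 1, 1].
6 cycles on 69: each ℓ→(−1)^(ℓ−1), product (−1)^63 = -1.
(28|69)_J = -1 (Zolotarev's lemma cross-check).

-1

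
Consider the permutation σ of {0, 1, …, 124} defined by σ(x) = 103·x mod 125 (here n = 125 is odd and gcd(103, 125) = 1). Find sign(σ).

Orbit of 99 under x↦103x: [99, 72, 41, 98, 94, 57, 121]… (length divides ord_125(103)).
Cycle lengths of π_103 on ℤ/125ℤ: [100, 20, 4, 1]; 4 cycles in total.
With 4 cycles on 125 points, sign = (−1)^{125−4} = -1.
The Jacobi symbol (103|125) = -1 (Zolotarev) agrees.

-1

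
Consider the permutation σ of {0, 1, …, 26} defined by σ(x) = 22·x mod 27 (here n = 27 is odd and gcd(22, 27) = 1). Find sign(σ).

Start at x=4: 4 → 7 → 19 → 13 → 16 → 1 → 22 → … (one orbit).
Decompose π into cycles: lengths [9, 9, 3, 3, 1, 1, 1] (7 cycles, including the fixed point 0).
sign(π) = (−1)^{n − #cycles} = (−1)^{27−7} = (−1)^20 = +1.
The Jacobi symbol (22|27) = +1 (Zolotarev) agrees.

+1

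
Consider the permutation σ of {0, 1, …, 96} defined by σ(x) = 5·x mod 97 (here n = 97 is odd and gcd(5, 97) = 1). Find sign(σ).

Start at x=29: 29 → 48 → 46 → 36 → 83 → 27 → 38 → … (one orbit).
π_5 has 2 disjoint cycles with lengths [96, 1] on {0,…,96}.
n − c = 97 − 2 = 95; sign = (−1)^95 = -1.

-1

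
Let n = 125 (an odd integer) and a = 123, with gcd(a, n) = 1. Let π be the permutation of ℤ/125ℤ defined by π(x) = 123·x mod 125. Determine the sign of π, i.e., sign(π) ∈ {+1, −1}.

-1

Orbit of 51 under x↦123x: [51, 23, 79, 92, 66, 118, 14]… (length divides ord_125(123)).
The orbit structure of x ↦ 123x mod 125: 4 orbits of sizes [100, 20, 4, 1].
With 4 cycles on 125 points, sign = (−1)^{125−4} = -1.
Via Zolotarev, sign(π_{123}) = (123|125) = -1.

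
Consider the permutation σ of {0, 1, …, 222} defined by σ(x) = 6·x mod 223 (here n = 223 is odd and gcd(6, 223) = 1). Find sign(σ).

-1

Trace 98: π^k(98) = [98, 142, 183, 206, 121, 57, 119] for k=0..6.
Cycle type of π: 222 + 1; total 2 cycles.
Σ(ℓ_i−1) = 223−2 = 221; sign = (−1)^221 = -1.
Zolotarev: (6|223) = -1, matching the cycle-count sign.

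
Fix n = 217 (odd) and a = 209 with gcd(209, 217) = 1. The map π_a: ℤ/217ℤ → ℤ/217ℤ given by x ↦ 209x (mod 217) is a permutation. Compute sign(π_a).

Start at x=8: 8 → 153 → 78 → 27 → 1 → 209 → 64 → … (one orbit).
Decompose π into cycles: lengths [10, 10, 10, 10, 10, 10, 10, 10, 10, 10, 10, 10, 10, 10, 10, 10, 10, 10, 10, 10, 10, 2, 2, 2, 1] (25 cycles, including the fixed point 0).
n − c = 217 − 25 = 192; sign = (−1)^192 = +1.

+1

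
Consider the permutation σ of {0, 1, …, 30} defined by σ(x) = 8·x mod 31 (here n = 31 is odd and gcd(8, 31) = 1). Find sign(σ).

+1

Start at x=16: 16 → 4 → 1 → 8 → 2 → 16 (one orbit).
7 cycles of lengths [5, 5, 5, 5, 5, 5, 1].
31 − 7 = 24 transpositions; sign(π) = (−1)^24 = +1.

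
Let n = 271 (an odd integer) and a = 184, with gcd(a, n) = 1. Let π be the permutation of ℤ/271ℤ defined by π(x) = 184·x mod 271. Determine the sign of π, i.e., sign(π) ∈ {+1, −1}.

Start at x=27: 27 → 90 → 29 → 187 → 262 → 241 → 171 → … (one orbit).
Cycle lengths of π_184 on ℤ/271ℤ: [30, 30, 30, 30, 30, 30, 30, 30, 30, 1]; 10 cycles in total.
n − c = 271 − 10 = 261; sign = (−1)^261 = -1.

-1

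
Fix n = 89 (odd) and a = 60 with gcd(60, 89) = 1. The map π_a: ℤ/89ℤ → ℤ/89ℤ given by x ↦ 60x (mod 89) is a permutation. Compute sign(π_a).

Start at x=40: 40 → 86 → 87 → 58 → 9 → 6 → 4 → … (one orbit).
2 cycles of lengths [88, 1].
sign(π) = (−1)^{n − #cycles} = (−1)^{89−2} = (−1)^87 = -1.
(60|89)_J = -1 (Zolotarev's lemma cross-check).

-1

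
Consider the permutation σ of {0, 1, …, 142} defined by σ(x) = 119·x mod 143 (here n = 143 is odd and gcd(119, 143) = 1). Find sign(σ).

-1

Orbit of 69 under x↦119x: [69, 60, 133, 97, 103, 102, 126]… (length divides ord_143(119)).
Cycle type of π: 60×2 + 12 + 5×2 + 1; total 6 cycles.
143 − 6 = 137 transpositions; sign(π) = (−1)^137 = -1.
(119|143)_J = -1 (Zolotarev's lemma cross-check).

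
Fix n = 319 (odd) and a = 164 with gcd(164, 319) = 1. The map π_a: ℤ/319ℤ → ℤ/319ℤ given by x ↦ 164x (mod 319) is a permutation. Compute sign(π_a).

+1

Orbit of 210 under x↦164x: [210, 307, 265, 76, 23, 263, 67]… (length divides ord_319(164)).
Cycle type of π: 28×11 + 2×5 + 1; total 17 cycles.
sign(π) = (−1)^{n − #cycles} = (−1)^{319−17} = (−1)^302 = +1.
The Jacobi symbol (164|319) = +1 (Zolotarev) agrees.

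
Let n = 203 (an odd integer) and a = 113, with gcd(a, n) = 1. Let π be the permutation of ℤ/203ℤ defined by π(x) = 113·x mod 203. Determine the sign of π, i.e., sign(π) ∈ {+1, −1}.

-1

Orbit of 71 under x↦113x: [71, 106, 1, 113, 183, 176, 197]… (length divides ord_203(113)).
The orbit structure of x ↦ 113x mod 203: 14 orbits of sizes [28, 28, 28, 28, 28, 28, 28, 1, 1, 1, 1, 1, 1, 1].
14 cycles on 203: each ℓ→(−1)^(ℓ−1), product (−1)^189 = -1.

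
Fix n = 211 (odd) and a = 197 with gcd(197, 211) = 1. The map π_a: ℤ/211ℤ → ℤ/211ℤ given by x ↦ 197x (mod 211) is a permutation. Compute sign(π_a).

-1

Orbit of 197 under x↦197x: [197, 196, 210, 14, 15, 1]… (length divides ord_211(197)).
Cycle lengths of π_197 on ℤ/211ℤ: [6, 6, 6, 6, 6, 6, 6, 6, 6, 6, 6, 6, 6, 6, 6, 6, 6, 6, 6, 6, 6, 6, 6, 6, 6, 6, 6, 6, 6, 6, 6, 6, 6, 6, 6, 1]; 36 cycles in total.
With 36 cycles on 211 points, sign = (−1)^{211−36} = -1.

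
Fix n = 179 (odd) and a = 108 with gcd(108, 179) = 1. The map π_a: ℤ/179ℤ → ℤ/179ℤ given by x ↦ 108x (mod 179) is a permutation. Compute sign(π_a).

Orbit of 169 under x↦108x: [169, 173, 68, 5, 3, 145, 87]… (length divides ord_179(108)).
Cycle lengths of π_108 on ℤ/179ℤ: [89, 89, 1]; 3 cycles in total.
Σ(ℓ_i−1) = 179−3 = 176; sign = (−1)^176 = +1.
Via Zolotarev, sign(π_{108}) = (108|179) = +1.

+1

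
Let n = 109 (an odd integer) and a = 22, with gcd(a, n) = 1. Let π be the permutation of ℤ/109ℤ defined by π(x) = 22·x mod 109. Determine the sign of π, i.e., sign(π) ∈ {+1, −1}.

+1

Orbit of 97 under x↦22x: [97, 63, 78, 81, 38, 73, 80]… (length divides ord_109(22)).
5 cycles of lengths [27, 27, 27, 27, 1].
5 cycles on 109: each ℓ→(−1)^(ℓ−1), product (−1)^104 = +1.
Check: (22/109) = +1 by Zolotarev.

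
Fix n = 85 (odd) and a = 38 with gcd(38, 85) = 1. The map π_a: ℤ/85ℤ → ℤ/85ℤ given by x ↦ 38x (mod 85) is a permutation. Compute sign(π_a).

-1

Start at x=38: 38 → 84 → 47 → 1 → 38 (one orbit).
The orbit structure of x ↦ 38x mod 85: 22 orbits of sizes [4, 4, 4, 4, 4, 4, 4, 4, 4, 4, 4, 4, 4, 4, 4, 4, 4, 4, 4, 4, 4, 1].
sign(π) = (−1)^{n − #cycles} = (−1)^{85−22} = (−1)^63 = -1.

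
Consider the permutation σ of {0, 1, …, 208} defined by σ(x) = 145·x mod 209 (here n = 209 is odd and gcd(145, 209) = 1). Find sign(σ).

+1

Start at x=20: 20 → 183 → 201 → 94 → 45 → 46 → 191 → … (one orbit).
π_145 has 11 disjoint cycles with lengths [30, 30, 30, 30, 30, 30, 10, 6, 6, 6, 1] on {0,…,208}.
n − c = 209 − 11 = 198; sign = (−1)^198 = +1.
(145|209)_J = +1 (Zolotarev's lemma cross-check).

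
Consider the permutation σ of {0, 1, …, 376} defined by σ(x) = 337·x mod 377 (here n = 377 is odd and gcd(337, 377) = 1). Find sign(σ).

Start at x=90: 90 → 170 → 363 → 183 → 220 → 248 → 259 → … (one orbit).
The orbit structure of x ↦ 337x mod 377: 20 orbits of sizes [28, 28, 28, 28, 28, 28, 28, 28, 28, 28, 28, 28, 28, 2, 2, 2, 2, 2, 2, 1].
377 − 20 = 357 transpositions; sign(π) = (−1)^357 = -1.

-1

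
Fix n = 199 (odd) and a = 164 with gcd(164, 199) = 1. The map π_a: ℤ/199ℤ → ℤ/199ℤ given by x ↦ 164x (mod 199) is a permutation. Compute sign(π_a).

Trace 97: π^k(97) = [97, 187, 22, 26, 85, 10, 48] for k=0..6.
The orbit structure of x ↦ 164x mod 199: 2 orbits of sizes [198, 1].
199 − 2 = 197 transpositions; sign(π) = (−1)^197 = -1.
Check: (164/199) = -1 by Zolotarev.

-1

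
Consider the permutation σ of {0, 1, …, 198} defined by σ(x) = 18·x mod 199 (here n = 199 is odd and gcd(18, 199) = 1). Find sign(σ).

+1

Orbit of 63 under x↦18x: [63, 139, 114, 62, 121, 188, 1]… (length divides ord_199(18)).
π_18 has 19 disjoint cycles with lengths [11, 11, 11, 11, 11, 11, 11, 11, 11, 11, 11, 11, 11, 11, 11, 11, 11, 11, 1] on {0,…,198}.
Σ(ℓ_i−1) = 199−19 = 180; sign = (−1)^180 = +1.
(18|199)_J = +1 (Zolotarev's lemma cross-check).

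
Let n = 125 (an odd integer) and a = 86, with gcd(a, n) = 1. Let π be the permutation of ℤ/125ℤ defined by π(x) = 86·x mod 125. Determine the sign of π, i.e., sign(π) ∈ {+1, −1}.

Trace 51: π^k(51) = [51, 11, 71, 106, 116, 101, 61] for k=0..6.
Cycle type of π: 25×4 + 5×4 + 1×5; total 13 cycles.
With 13 cycles on 125 points, sign = (−1)^{125−13} = +1.
Check: (86/125) = +1 by Zolotarev.

+1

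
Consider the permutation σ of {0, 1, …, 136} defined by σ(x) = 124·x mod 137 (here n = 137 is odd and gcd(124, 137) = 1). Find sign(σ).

Trace 25: π^k(25) = [25, 86, 115, 12, 118, 110, 77] for k=0..6.
2 cycles of lengths [136, 1].
137 − 2 = 135 transpositions; sign(π) = (−1)^135 = -1.

-1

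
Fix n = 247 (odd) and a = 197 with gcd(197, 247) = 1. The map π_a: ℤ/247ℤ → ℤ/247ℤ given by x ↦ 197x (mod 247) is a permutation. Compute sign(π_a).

Start at x=102: 102 → 87 → 96 → 140 → 163 → 1 → 197 → … (one orbit).
Cycle lengths of π_197 on ℤ/247ℤ: [12, 12, 12, 12, 12, 12, 12, 12, 12, 12, 12, 12, 12, 12, 12, 12, 12, 12, 12, 3, 3, 3, 3, 3, 3, 1]; 26 cycles in total.
247 − 26 = 221 transpositions; sign(π) = (−1)^221 = -1.

-1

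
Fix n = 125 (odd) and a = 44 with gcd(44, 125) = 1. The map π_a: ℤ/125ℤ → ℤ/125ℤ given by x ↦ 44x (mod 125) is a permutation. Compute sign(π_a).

+1

Trace 66: π^k(66) = [66, 29, 26, 19, 86, 34, 121] for k=0..6.
π_44 has 7 disjoint cycles with lengths [50, 50, 10, 10, 2, 2, 1] on {0,…,124}.
125 − 7 = 118 transpositions; sign(π) = (−1)^118 = +1.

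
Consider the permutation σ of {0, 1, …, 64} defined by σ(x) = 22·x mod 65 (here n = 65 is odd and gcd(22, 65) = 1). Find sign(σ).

Orbit of 16 under x↦22x: [16, 27, 9, 3, 1, 22, 29]… (length divides ord_65(22)).
Decompose π into cycles: lengths [12, 12, 12, 12, 4, 3, 3, 3, 3, 1] (10 cycles, including the fixed point 0).
sign(π) = (−1)^{n − #cycles} = (−1)^{65−10} = (−1)^55 = -1.
Zolotarev: (22|65) = -1, matching the cycle-count sign.

-1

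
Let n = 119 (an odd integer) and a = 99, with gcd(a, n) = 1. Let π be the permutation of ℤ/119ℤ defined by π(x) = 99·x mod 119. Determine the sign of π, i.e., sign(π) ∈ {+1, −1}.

-1

Trace 29: π^k(29) = [29, 15, 57, 50, 71, 8, 78] for k=0..6.
14 cycles of lengths [16, 16, 16, 16, 16, 16, 16, 1, 1, 1, 1, 1, 1, 1].
119 − 14 = 105 transpositions; sign(π) = (−1)^105 = -1.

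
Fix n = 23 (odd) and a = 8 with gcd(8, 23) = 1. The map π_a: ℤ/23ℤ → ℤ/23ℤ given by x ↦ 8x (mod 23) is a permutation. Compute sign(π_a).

Start at x=9: 9 → 3 → 1 → 8 → 18 → 6 → 2 → … (one orbit).
The orbit structure of x ↦ 8x mod 23: 3 orbits of sizes [11, 11, 1].
23 − 3 = 20 transpositions; sign(π) = (−1)^20 = +1.
(8|23)_J = +1 (Zolotarev's lemma cross-check).

+1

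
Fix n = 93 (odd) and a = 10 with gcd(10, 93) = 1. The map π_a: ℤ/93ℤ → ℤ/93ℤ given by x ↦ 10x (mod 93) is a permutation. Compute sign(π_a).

Trace 70: π^k(70) = [70, 49, 25, 64, 82, 76, 16] for k=0..6.
Cycle type of π: 15×6 + 1×3; total 9 cycles.
sign(π) = (−1)^{n − #cycles} = (−1)^{93−9} = (−1)^84 = +1.
Via Zolotarev, sign(π_{10}) = (10|93) = +1.

+1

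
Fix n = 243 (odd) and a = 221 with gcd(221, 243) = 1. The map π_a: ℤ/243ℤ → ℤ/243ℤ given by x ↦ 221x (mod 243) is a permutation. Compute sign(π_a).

-1

Start at x=70: 70 → 161 → 103 → 164 → 37 → 158 → 169 → … (one orbit).
Cycle lengths of π_221 on ℤ/243ℤ: [162, 54, 18, 6, 2, 1]; 6 cycles in total.
6 cycles on 243: each ℓ→(−1)^(ℓ−1), product (−1)^237 = -1.
Via Zolotarev, sign(π_{221}) = (221|243) = -1.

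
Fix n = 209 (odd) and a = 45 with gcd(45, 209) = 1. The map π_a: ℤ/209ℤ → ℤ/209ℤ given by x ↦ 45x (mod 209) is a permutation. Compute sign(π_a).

+1

Start at x=144: 144 → 1 → 45 → 144 (one orbit).
Cycle type of π: 3×66 + 1×11; total 77 cycles.
Σ(ℓ_i−1) = 209−77 = 132; sign = (−1)^132 = +1.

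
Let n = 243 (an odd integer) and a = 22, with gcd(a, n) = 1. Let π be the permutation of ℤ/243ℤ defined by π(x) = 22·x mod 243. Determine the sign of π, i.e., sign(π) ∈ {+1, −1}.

Start at x=235: 235 → 67 → 16 → 109 → 211 → 25 → 64 → … (one orbit).
The orbit structure of x ↦ 22x mod 243: 11 orbits of sizes [81, 81, 27, 27, 9, 9, 3, 3, 1, 1, 1].
11 cycles on 243: each ℓ→(−1)^(ℓ−1), product (−1)^232 = +1.

+1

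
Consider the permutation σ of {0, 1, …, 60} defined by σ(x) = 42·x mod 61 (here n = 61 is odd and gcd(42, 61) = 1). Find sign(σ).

Orbit of 34 under x↦42x: [34, 25, 13, 58, 57, 15, 20]… (length divides ord_61(42)).
5 cycles of lengths [15, 15, 15, 15, 1].
Σ(ℓ_i−1) = 61−5 = 56; sign = (−1)^56 = +1.
Check: (42/61) = +1 by Zolotarev.

+1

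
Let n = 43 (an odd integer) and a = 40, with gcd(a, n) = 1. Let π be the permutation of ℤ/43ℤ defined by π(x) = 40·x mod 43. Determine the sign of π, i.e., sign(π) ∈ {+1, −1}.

Trace 11: π^k(11) = [11, 10, 13, 4, 31, 36, 21] for k=0..6.
3 cycles of lengths [21, 21, 1].
3 cycles on 43: each ℓ→(−1)^(ℓ−1), product (−1)^40 = +1.

+1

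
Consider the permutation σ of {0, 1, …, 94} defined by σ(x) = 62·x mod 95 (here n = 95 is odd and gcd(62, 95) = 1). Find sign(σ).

-1

Trace 77: π^k(77) = [77, 24, 63, 11, 17, 9, 83] for k=0..6.
π_62 has 6 disjoint cycles with lengths [36, 36, 9, 9, 4, 1] on {0,…,94}.
With 6 cycles on 95 points, sign = (−1)^{95−6} = -1.
(62|95)_J = -1 (Zolotarev's lemma cross-check).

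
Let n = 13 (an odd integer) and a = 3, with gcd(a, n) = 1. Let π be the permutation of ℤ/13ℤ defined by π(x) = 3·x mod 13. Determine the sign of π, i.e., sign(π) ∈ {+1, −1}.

+1

Orbit of 1 under x↦3x: [1, 3, 9]… (length divides ord_13(3)).
Cycle type of π: 3×4 + 1; total 5 cycles.
n − c = 13 − 5 = 8; sign = (−1)^8 = +1.
Check: (3/13) = +1 by Zolotarev.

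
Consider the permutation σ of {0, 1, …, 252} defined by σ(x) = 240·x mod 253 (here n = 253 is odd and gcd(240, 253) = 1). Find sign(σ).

-1

Trace 157: π^k(157) = [157, 236, 221, 163, 158, 223, 137] for k=0..6.
π_240 has 6 disjoint cycles with lengths [110, 110, 22, 5, 5, 1] on {0,…,252}.
Σ(ℓ_i−1) = 253−6 = 247; sign = (−1)^247 = -1.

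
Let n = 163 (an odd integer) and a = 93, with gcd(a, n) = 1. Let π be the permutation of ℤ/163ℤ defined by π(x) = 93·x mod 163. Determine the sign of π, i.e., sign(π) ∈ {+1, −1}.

Trace 118: π^k(118) = [118, 53, 39, 41, 64, 84, 151] for k=0..6.
Cycle lengths of π_93 on ℤ/163ℤ: [81, 81, 1]; 3 cycles in total.
With 3 cycles on 163 points, sign = (−1)^{163−3} = +1.

+1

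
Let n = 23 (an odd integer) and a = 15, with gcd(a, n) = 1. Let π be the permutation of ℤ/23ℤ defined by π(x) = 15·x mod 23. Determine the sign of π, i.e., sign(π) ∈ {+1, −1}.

-1

Start at x=6: 6 → 21 → 16 → 10 → 12 → 19 → 9 → … (one orbit).
Cycle type of π: 22 + 1; total 2 cycles.
sign(π) = (−1)^{n − #cycles} = (−1)^{23−2} = (−1)^21 = -1.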